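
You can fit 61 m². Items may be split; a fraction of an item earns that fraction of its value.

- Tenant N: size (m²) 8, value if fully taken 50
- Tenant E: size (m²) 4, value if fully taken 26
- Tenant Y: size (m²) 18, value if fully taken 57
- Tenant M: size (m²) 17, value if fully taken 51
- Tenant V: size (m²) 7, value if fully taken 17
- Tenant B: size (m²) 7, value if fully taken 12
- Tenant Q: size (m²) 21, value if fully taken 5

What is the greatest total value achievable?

213

Rank by value-to-size ratio: Tenant E 26/4≈6.5, Tenant N 50/8≈6.25, Tenant Y 57/18≈3.17, Tenant M 51/17≈3, Tenant V 17/7≈2.43, Tenant B 12/7≈1.71, Tenant Q 5/21≈0.238.
All 4 m² of Tenant E fit (value 26) — 57 remain.
Take all of Tenant N (8 m², value 50) — 49 m² left.
Take all of Tenant Y (18 m², value 57) — 31 m² left.
All 17 m² of Tenant M fit (value 51) — 14 remain.
Take all of Tenant V (7 m², value 17) — 7 m² left.
All 7 m² of Tenant B fit (value 12) — 0 remain.
Total value = 213.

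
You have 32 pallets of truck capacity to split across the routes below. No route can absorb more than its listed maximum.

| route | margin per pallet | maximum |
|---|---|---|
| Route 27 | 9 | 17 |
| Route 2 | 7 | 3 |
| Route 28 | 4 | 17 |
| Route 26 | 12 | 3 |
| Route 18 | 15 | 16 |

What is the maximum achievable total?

393

Order the routes by margin per pallet: Route 18 15 > Route 26 12 > Route 27 9 > Route 2 7 > Route 28 4.
Give Route 18 16 to hit its cap of 16 → 16 left.
Route 26: +3 to 3 (cap) → 13 left.
Only 13 left; Route 27 takes them to reach 13.
Total = 9×13 + 12×3 + 15×16 = 393.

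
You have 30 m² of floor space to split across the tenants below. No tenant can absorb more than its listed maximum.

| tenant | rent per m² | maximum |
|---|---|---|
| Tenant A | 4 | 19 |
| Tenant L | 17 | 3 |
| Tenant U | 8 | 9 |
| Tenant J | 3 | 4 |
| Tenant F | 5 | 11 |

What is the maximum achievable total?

Order the tenants by rent per m²: Tenant L 17 > Tenant U 8 > Tenant F 5 > Tenant A 4 > Tenant J 3.
Tenant L: +3 to 3 (cap) ; 27 left.
Tenant U: +9 to 9 (cap) ; 18 left.
Tenant F: +11 to 11 (cap) ; 7 left.
Tenant A has room for 19 but only 7 remain, so it gets 7.
Total = 4×7 + 17×3 + 8×9 + 5×11 = 206.

206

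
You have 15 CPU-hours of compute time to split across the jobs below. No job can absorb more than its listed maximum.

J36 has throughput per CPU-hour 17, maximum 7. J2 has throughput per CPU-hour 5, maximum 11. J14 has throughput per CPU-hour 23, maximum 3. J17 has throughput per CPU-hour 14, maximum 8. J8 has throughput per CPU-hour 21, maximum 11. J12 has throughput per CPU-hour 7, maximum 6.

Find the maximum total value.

317

Highest throughput per CPU-hour first: J14 23 > J8 21 > J36 17 > J17 14 > J12 7 > J2 5.
J14 takes 3 to reach its cap of 3 ; 12 left.
J8 takes 11 to reach its cap of 11 ; 1 left.
Only 1 left; J36 takes them to reach 1.
Total = 17×1 + 23×3 + 21×11 = 317.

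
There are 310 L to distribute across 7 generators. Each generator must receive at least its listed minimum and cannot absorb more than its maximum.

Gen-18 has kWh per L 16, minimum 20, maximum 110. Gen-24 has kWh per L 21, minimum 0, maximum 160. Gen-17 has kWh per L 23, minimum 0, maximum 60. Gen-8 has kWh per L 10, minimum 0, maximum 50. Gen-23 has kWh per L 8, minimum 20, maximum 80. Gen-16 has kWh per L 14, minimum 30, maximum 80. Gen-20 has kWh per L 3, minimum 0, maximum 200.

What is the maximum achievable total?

Meeting every minimum uses 20+0+0+0+20+30+0 = 70 L, leaving 240.
Order the generators by kWh per L: Gen-17 23 > Gen-24 21 > Gen-18 16 > Gen-16 14 > Gen-8 10 > Gen-23 8 > Gen-20 3.
Gen-17 takes 60 more to reach its cap of 60 → 180 left.
Gen-24 takes 160 more to reach its cap of 160 → 20 left.
Gen-18 has room for 90 more but only 20 remain, so it gets 40.
Total = 16×40 + 21×160 + 23×60 + 8×20 + 14×30 = 5960.

5960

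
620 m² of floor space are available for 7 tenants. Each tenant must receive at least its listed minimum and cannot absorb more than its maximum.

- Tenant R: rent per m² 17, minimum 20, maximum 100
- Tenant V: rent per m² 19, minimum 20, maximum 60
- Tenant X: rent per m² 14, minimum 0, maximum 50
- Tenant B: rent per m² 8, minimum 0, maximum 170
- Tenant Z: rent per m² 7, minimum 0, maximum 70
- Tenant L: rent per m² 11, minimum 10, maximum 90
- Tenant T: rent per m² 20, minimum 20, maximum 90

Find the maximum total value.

Meeting every minimum uses 20+20+0+0+0+10+20 = 70 m², leaving 550.
Rank by rent per m²: Tenant T 20 > Tenant V 19 > Tenant R 17 > Tenant X 14 > Tenant L 11 > Tenant B 8 > Tenant Z 7.
Tenant T takes 70 more to reach its cap of 90 — 480 left.
Give Tenant V 40 more to hit its cap of 60 — 440 left.
Tenant R takes 80 more to reach its cap of 100 — 360 left.
Tenant X: +50 to 50 (cap) — 310 left.
Tenant L: +80 to 90 (cap) — 230 left.
Tenant B: +170 to 170 (cap) — 60 left.
Tenant Z has room for 70 more but only 60 remain, so it gets 60.
Total = 17×100 + 19×60 + 14×50 + 8×170 + 7×60 + 11×90 + 20×90 = 8110.

8110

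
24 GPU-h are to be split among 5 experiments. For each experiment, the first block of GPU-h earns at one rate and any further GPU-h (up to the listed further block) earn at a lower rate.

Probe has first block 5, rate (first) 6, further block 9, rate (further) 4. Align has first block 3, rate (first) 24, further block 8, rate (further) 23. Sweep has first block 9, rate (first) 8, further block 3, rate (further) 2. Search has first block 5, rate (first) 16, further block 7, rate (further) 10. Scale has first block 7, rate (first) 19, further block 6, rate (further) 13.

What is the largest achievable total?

Treat each block as its own option and order by rate: Align/first 24 > Align/second 23 > Scale/first 19 > Search/first 16 > Scale/second 13 > Search/second 10 > Sweep/first 8 > Probe/first 6 > Probe/second 4 > Sweep/second 2.
Align/first (24): +3 ; 21 left.
Align second at 23: fill all 8 ; 13 left.
Scale/first (19): +7 ; 6 left.
Search first at 16: fill all 5 ; 1 left.
1 remain; put them into Scale second at 13.
Total = 24×3 + 23×8 + 19×7 + 16×5 + 13×1 = 482.

482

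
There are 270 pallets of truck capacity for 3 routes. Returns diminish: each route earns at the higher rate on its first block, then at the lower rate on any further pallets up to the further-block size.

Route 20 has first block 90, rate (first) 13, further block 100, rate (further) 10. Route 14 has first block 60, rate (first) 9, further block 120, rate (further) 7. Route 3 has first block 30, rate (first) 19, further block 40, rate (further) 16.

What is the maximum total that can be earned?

Order all 6 blocks by rate: Route 3/first 19 > Route 3/second 16 > Route 20/first 13 > Route 20/second 10 > Route 14/first 9 > Route 14/second 7.
Fill Route 3 first block (30 at 19) → 240 left.
Route 3/second (16): +40 → 200 left.
Route 20 first at 13: fill all 90 → 110 left.
Route 20/second (10): +100 → 10 left.
Route 14/first: +10 of 60 at 9; pool empty.
Total = 19×30 + 16×40 + 13×90 + 10×100 + 9×10 = 3470.

3470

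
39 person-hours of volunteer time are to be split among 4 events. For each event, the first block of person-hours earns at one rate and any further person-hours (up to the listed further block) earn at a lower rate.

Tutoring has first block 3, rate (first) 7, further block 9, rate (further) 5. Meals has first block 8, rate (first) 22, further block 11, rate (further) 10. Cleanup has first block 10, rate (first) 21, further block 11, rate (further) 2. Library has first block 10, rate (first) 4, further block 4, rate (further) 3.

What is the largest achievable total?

Treat each block as its own option and order by rate: Meals/first 22 > Cleanup/first 21 > Meals/second 10 > Tutoring/first 7 > Tutoring/second 5 > Library/first 4 > Library/second 3 > Cleanup/second 2.
Fill Meals first block (8 at 22) ; 31 left.
Cleanup first at 21: fill all 10 ; 21 left.
Fill Meals second block (11 at 10) ; 10 left.
Tutoring/first (7): +3 ; 7 left.
Tutoring/second: +7 of 9 at 5; pool empty.
Total = 22×8 + 21×10 + 10×11 + 7×3 + 5×7 = 552.

552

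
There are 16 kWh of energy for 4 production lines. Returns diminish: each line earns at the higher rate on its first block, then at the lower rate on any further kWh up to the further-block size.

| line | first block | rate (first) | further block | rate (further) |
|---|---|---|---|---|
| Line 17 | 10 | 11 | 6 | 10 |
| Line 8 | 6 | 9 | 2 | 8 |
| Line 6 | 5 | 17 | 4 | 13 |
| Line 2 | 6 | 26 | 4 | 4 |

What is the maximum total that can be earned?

304

Treat each block as its own option and order by rate: Line 2/tier1 26 > Line 6/tier1 17 > Line 6/tier2 13 > Line 17/tier1 11 > Line 17/tier2 10 > Line 8/tier1 9 > Line 8/tier2 8 > Line 2/tier2 4.
Line 2 tier1 at 26: fill all 6 ; 10 left.
Line 6/tier1 (17): +5 ; 5 left.
Line 6/tier2 (13): +4 ; 1 left.
1 remain; put them into Line 17 tier1 at 11.
Total = 26×6 + 17×5 + 13×4 + 11×1 = 304.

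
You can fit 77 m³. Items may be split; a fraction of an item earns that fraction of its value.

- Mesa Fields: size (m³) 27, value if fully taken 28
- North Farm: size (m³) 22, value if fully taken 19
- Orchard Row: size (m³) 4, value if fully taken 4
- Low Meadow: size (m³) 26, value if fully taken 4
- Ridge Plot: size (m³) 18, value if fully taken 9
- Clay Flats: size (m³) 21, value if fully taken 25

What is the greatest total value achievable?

77.5

Best value per unit of size first: Clay Flats 25/21≈1.19, Mesa Fields 28/27≈1.04, Orchard Row 4/4≈1, North Farm 19/22≈0.864, Ridge Plot 9/18≈0.5, Low Meadow 4/26≈0.154.
Take all of Clay Flats (21 m³, value 25) — 56 m³ left.
Mesa Fields: take in full, 27 m³ for value 28 — 29 left.
Take all of Orchard Row (4 m³, value 4) — 25 m³ left.
Take all of North Farm (22 m³, value 19) — 3 m³ left.
Fill the last 3 m³ with part of Ridge Plot: 3/18 of it earns 1.5.
Total value = 77.5.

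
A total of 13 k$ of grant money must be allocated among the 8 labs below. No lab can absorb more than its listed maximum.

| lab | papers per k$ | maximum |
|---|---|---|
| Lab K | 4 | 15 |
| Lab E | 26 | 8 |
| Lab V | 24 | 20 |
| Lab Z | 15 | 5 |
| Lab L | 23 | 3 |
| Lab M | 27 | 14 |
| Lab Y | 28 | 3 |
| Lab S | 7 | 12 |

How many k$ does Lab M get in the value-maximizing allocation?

10

Highest papers per k$ first: Lab Y 28 > Lab M 27 > Lab E 26 > Lab V 24 > Lab L 23 > Lab Z 15 > Lab S 7 > Lab K 4.
Lab Y takes 3 to reach its cap of 3 ; 10 left.
Lab M: +10 (room for 14) → 10. Pool exhausted.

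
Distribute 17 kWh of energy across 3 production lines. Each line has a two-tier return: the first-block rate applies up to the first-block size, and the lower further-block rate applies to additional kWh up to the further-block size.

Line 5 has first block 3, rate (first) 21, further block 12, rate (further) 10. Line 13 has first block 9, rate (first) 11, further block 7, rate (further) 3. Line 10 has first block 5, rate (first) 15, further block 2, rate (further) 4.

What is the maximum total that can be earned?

237

Rank every tier by rate: Line 5/first 21 > Line 10/first 15 > Line 13/first 11 > Line 5/second 10 > Line 10/second 4 > Line 13/second 3.
Fill Line 5 first block (3 at 21) — 14 left.
Fill Line 10 first block (5 at 15) — 9 left.
Line 13 first at 11: fill all 9 — 0 left.
Total = 21×3 + 15×5 + 11×9 = 237.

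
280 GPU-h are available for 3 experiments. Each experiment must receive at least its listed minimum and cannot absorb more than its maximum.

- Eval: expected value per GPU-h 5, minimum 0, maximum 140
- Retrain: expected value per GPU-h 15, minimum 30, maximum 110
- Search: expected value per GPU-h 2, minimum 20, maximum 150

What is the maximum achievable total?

2410

Meeting every minimum uses 0+30+20 = 50 GPU-h, leaving 230.
Order the experiments by expected value per GPU-h: Retrain 15 > Eval 5 > Search 2.
Retrain: +80 to 110 (cap) ; 150 left.
Eval takes 140 more to reach its cap of 140 ; 10 left.
Only 10 left; Search takes them to reach 30.
Total = 5×140 + 15×110 + 2×30 = 2410.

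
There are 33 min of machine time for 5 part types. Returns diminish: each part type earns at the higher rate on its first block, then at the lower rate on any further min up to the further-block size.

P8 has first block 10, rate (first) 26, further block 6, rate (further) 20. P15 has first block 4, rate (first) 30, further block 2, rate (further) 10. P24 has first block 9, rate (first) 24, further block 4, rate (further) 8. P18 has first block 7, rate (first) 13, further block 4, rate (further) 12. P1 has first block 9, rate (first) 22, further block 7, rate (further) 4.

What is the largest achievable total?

Rank every tier by rate: P15/T1 30 > P8/T1 26 > P24/T1 24 > P1/T1 22 > P8/T2 20 > P18/T1 13 > P18/T2 12 > P15/T2 10 > P24/T2 8 > P1/T2 4.
P15 T1 at 30: fill all 4 — 29 left.
Fill P8 T1 block (10 at 26) — 19 left.
P24 T1 at 24: fill all 9 — 10 left.
Fill P1 T1 block (9 at 22) — 1 left.
P8 T2 at 20: only 1 left, fill 1.
Total = 30×4 + 26×10 + 24×9 + 22×9 + 20×1 = 814.

814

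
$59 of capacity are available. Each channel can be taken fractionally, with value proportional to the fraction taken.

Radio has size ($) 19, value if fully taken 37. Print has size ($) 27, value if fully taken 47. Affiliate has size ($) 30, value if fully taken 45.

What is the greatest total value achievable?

Sort by value density: Radio 37/19≈1.95, Print 47/27≈1.74, Affiliate 45/30≈1.5.
All 19 $ of Radio fit (value 37) — 40 remain.
All 27 $ of Print fit (value 47) — 13 remain.
13 $ left: a 13/30 share of Affiliate gives 45×13/30 = 19.5.
Total value = 103.5.

103.5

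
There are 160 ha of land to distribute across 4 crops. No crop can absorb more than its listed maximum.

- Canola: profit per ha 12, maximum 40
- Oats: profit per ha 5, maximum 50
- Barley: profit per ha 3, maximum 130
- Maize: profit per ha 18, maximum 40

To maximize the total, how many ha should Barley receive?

30

Rank by profit per ha: Maize 18 > Canola 12 > Oats 5 > Barley 3.
Give Maize 40 to hit its cap of 40 — 120 left.
Canola takes 40 to reach its cap of 40 — 80 left.
Oats takes 50 to reach its cap of 50 — 30 left.
Barley: +30 (room for 130) → 30. Pool exhausted.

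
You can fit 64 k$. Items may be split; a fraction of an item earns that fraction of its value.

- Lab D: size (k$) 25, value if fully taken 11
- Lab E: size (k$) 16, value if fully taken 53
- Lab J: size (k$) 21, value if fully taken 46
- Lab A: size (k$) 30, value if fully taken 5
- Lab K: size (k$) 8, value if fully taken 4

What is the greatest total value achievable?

Rank by value-to-size ratio: Lab E 53/16≈3.31, Lab J 46/21≈2.19, Lab K 4/8≈0.5, Lab D 11/25≈0.44, Lab A 5/30≈0.167.
All 16 k$ of Lab E fit (value 53) → 48 remain.
Lab J: take in full, 21 k$ for value 46 → 27 left.
Take all of Lab K (8 k$, value 4) → 19 k$ left.
Only 19 k$ remain; take 19/25 of Lab D for value 11×19/25 = 8.36.
Total value = 111.36.

111.36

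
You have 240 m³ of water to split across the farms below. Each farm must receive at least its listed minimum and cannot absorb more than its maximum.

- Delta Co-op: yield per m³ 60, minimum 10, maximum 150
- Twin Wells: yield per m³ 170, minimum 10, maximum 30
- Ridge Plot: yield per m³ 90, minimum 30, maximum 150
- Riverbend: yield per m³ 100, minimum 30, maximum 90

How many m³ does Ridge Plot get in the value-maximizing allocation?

Meeting every minimum uses 10+10+30+30 = 80 m³, leaving 160.
Order the farms by yield per m³: Twin Wells 170 > Riverbend 100 > Ridge Plot 90 > Delta Co-op 60.
Twin Wells takes 20 more to reach its cap of 30 → 140 left.
Give Riverbend 60 more to hit its cap of 90 → 80 left.
Only 80 left; Ridge Plot takes them to reach 110.

110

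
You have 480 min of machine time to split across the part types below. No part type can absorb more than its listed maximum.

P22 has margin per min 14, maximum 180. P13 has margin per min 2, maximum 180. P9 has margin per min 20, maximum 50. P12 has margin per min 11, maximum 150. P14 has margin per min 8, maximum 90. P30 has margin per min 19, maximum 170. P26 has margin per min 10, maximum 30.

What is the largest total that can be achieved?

Order the part types by margin per min: P9 20 > P30 19 > P22 14 > P12 11 > P26 10 > P14 8 > P13 2.
P9: +50 to 50 (cap) — 430 left.
Give P30 170 to hit its cap of 170 — 260 left.
Give P22 180 to hit its cap of 180 — 80 left.
P12: +80 (room for 150) → 80. Pool exhausted.
Total = 14×180 + 20×50 + 11×80 + 19×170 = 7630.

7630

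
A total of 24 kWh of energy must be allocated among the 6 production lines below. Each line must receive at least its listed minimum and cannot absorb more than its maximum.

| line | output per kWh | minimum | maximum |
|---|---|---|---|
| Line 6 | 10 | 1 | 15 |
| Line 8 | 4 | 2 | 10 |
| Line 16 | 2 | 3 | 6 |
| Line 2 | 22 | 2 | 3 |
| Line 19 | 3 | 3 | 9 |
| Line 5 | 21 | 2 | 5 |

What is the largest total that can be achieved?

Meeting every minimum uses 1+2+3+2+3+2 = 13 kWh, leaving 11.
Order the production lines by output per kWh: Line 2 22 > Line 5 21 > Line 6 10 > Line 8 4 > Line 19 3 > Line 16 2.
Give Line 2 1 more to hit its cap of 3 ; 10 left.
Give Line 5 3 more to hit its cap of 5 ; 7 left.
Only 7 left; Line 6 takes them to reach 8.
Total = 10×8 + 4×2 + 2×3 + 22×3 + 3×3 + 21×5 = 274.

274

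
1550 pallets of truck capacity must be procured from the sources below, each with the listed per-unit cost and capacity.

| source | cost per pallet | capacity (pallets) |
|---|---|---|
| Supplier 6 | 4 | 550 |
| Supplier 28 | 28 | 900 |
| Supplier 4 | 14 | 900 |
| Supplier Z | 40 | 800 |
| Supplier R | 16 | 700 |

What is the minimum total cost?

Use sources in increasing cost order.
Take 550 from Supplier 6 at 4 → need 1000 more.
Take 900 from Supplier 4 at 14 → need 100 more.
Supplier R at 16: take 100 of its 700 → requirement met.
Supplier 28, Supplier Z: unused.
Cost = 550×4 + 900×14 + 100×16 = 16400.

16400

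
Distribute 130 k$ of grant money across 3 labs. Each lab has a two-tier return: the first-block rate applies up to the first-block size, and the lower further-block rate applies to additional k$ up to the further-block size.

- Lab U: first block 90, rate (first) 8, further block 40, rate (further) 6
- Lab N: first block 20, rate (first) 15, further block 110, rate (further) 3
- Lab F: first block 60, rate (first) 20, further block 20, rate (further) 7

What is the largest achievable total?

Treat each block as its own option and order by rate: Lab F/first 20 > Lab N/first 15 > Lab U/first 8 > Lab F/second 7 > Lab U/second 6 > Lab N/second 3.
Lab F first at 20: fill all 60 ; 70 left.
Lab N/first (15): +20 ; 50 left.
Lab U first at 8: only 50 left, fill 50.
Total = 20×60 + 15×20 + 8×50 = 1900.

1900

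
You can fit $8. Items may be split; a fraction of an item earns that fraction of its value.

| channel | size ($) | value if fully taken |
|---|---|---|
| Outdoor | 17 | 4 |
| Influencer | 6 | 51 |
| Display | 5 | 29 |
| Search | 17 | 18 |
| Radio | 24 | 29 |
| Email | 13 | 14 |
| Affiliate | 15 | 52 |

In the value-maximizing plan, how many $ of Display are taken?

Sort by value density: Influencer 51/6≈8.5, Display 29/5≈5.8, Affiliate 52/15≈3.47, Radio 29/24≈1.21, Email 14/13≈1.08, Search 18/17≈1.06, Outdoor 4/17≈0.235.
Take all of Influencer (6 $, value 51) ; 2 $ left.
Fill the last 2 $ with part of Display: 2/5 of it earns 11.6.

2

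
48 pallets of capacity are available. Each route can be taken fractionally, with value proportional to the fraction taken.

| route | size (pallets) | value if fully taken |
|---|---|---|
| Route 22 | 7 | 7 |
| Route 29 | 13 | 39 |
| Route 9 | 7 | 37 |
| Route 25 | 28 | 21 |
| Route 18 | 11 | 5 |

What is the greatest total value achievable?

Best value per unit of size first: Route 9 37/7≈5.29, Route 29 39/13≈3, Route 22 7/7≈1, Route 25 21/28≈0.75, Route 18 5/11≈0.455.
Take all of Route 9 (7 pallets, value 37) — 41 pallets left.
All 13 pallets of Route 29 fit (value 39) — 28 remain.
All 7 pallets of Route 22 fit (value 7) — 21 remain.
Only 21 pallets remain; take 21/28 of Route 25 for value 21×21/28 = 15.75.
Total value = 98.75.

98.75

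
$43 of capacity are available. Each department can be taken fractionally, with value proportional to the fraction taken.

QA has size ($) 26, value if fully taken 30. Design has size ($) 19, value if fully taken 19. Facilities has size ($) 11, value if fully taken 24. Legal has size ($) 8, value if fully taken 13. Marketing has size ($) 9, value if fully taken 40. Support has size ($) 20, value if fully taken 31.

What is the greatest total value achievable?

100.25

Rank by value-to-size ratio: Marketing 40/9≈4.44, Facilities 24/11≈2.18, Legal 13/8≈1.62, Support 31/20≈1.55, QA 30/26≈1.15, Design 19/19≈1.
Take all of Marketing (9 $, value 40) ; 34 $ left.
Facilities: take in full, 11 $ for value 24 ; 23 left.
All 8 $ of Legal fit (value 13) ; 15 remain.
Fill the last 15 $ with part of Support: 15/20 of it earns 23.25.
Total value = 100.25.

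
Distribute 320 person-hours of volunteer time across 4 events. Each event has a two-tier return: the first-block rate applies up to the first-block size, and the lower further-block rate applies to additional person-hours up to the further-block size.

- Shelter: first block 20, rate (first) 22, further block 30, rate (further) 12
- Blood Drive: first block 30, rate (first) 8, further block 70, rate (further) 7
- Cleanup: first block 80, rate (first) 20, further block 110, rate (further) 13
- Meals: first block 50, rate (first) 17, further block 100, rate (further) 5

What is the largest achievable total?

4920

Order all 8 blocks by rate: Shelter/T1 22 > Cleanup/T1 20 > Meals/T1 17 > Cleanup/T2 13 > Shelter/T2 12 > Blood Drive/T1 8 > Blood Drive/T2 7 > Meals/T2 5.
Fill Shelter T1 block (20 at 22) → 300 left.
Fill Cleanup T1 block (80 at 20) → 220 left.
Meals/T1 (17): +50 → 170 left.
Fill Cleanup T2 block (110 at 13) → 60 left.
Shelter/T2 (12): +30 → 30 left.
Blood Drive T1 at 8: fill all 30 → 0 left.
Total = 22×20 + 20×80 + 17×50 + 13×110 + 12×30 + 8×30 = 4920.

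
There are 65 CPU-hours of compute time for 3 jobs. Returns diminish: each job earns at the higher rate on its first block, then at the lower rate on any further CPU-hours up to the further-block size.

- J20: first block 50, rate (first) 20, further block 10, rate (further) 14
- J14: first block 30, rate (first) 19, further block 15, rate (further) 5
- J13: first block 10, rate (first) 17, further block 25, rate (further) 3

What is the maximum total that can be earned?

Order all 6 blocks by rate: J20/first 20 > J14/first 19 > J13/first 17 > J20/second 14 > J14/second 5 > J13/second 3.
Fill J20 first block (50 at 20) — 15 left.
15 remain; put them into J14 first at 19.
Total = 20×50 + 19×15 = 1285.

1285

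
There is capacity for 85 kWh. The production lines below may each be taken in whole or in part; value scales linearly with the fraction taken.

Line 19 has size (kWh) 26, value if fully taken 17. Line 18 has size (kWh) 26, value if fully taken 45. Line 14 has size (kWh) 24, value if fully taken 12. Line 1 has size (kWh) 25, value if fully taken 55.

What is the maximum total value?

121

Rank by value-to-size ratio: Line 1 55/25≈2.2, Line 18 45/26≈1.73, Line 19 17/26≈0.654, Line 14 12/24≈0.5.
Line 1: take in full, 25 kWh for value 55 ; 60 left.
All 26 kWh of Line 18 fit (value 45) ; 34 remain.
Take all of Line 19 (26 kWh, value 17) ; 8 kWh left.
8 kWh left: a 8/24 share of Line 14 gives 12×8/24 = 4.
Total value = 121.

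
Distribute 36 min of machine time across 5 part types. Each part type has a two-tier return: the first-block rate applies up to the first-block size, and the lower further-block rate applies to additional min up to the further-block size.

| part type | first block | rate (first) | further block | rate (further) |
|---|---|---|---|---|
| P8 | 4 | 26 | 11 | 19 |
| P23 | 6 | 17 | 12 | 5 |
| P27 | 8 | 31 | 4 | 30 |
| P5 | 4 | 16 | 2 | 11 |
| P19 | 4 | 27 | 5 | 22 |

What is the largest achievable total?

Order all 10 blocks by rate: P27/tier1 31 > P27/tier2 30 > P19/tier1 27 > P8/tier1 26 > P19/tier2 22 > P8/tier2 19 > P23/tier1 17 > P5/tier1 16 > P5/tier2 11 > P23/tier2 5.
P27/tier1 (31): +8 → 28 left.
P27/tier2 (30): +4 → 24 left.
Fill P19 tier1 block (4 at 27) → 20 left.
P8 tier1 at 26: fill all 4 → 16 left.
P19/tier2 (22): +5 → 11 left.
P8/tier2 (19): +11 → 0 left.
Total = 31×8 + 30×4 + 27×4 + 26×4 + 22×5 + 19×11 = 899.

899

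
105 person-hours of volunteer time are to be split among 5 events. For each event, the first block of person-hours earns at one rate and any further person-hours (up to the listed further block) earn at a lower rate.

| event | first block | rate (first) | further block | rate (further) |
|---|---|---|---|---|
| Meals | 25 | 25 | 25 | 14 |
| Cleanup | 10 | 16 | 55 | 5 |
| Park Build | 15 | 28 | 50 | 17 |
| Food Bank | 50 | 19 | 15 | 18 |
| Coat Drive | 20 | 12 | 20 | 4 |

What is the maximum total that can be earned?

2265

Treat each block as its own option and order by rate: Park Build/first 28 > Meals/first 25 > Food Bank/first 19 > Food Bank/second 18 > Park Build/second 17 > Cleanup/first 16 > Meals/second 14 > Coat Drive/first 12 > Cleanup/second 5 > Coat Drive/second 4.
Park Build/first (28): +15 — 90 left.
Meals first at 25: fill all 25 — 65 left.
Food Bank first at 19: fill all 50 — 15 left.
Food Bank second at 18: fill all 15 — 0 left.
Total = 28×15 + 25×25 + 19×50 + 18×15 = 2265.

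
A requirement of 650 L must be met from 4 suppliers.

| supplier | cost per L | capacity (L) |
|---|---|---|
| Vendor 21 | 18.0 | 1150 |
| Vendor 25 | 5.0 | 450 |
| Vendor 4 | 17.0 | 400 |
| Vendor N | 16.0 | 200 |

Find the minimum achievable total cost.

5450

Fill from the cheapest supplier first.
Take 450 from Vendor 25 at 5.0 → need 200 more.
Vendor N at 16.0: take all 200 L → 0 still needed.
Vendor 4, Vendor 21: unused.
Cost = 450×5.0 + 200×16.0 = 5450.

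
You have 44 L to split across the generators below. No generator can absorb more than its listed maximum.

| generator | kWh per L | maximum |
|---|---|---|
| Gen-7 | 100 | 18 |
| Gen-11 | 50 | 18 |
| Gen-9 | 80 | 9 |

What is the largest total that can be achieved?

3370

Order the generators by kWh per L: Gen-7 100 > Gen-9 80 > Gen-11 50.
Gen-7 takes 18 to reach its cap of 18 — 26 left.
Give Gen-9 9 to hit its cap of 9 — 17 left.
Gen-11 has room for 18 but only 17 remain, so it gets 17.
Total = 100×18 + 50×17 + 80×9 = 3370.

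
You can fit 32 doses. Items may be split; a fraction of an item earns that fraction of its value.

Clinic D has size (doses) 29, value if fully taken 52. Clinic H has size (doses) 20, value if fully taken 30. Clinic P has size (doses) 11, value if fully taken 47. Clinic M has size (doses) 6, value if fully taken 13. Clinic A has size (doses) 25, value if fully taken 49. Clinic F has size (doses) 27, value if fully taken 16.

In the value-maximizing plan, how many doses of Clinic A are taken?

Best value per unit of size first: Clinic P 47/11≈4.27, Clinic M 13/6≈2.17, Clinic A 49/25≈1.96, Clinic D 52/29≈1.79, Clinic H 30/20≈1.5, Clinic F 16/27≈0.593.
Clinic P: take in full, 11 doses for value 47 ; 21 left.
All 6 doses of Clinic M fit (value 13) ; 15 remain.
Fill the last 15 doses with part of Clinic A: 15/25 of it earns 29.4.

15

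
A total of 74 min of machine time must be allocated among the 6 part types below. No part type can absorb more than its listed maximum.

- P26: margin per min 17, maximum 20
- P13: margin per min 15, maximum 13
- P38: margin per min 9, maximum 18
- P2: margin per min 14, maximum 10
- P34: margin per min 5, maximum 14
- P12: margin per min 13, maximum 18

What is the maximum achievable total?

Rank by margin per min: P26 17 > P13 15 > P2 14 > P12 13 > P38 9 > P34 5.
P26 takes 20 to reach its cap of 20 ; 54 left.
Give P13 13 to hit its cap of 13 ; 41 left.
P2 takes 10 to reach its cap of 10 ; 31 left.
P12: +18 to 18 (cap) ; 13 left.
Only 13 left; P38 takes them to reach 13.
Total = 17×20 + 15×13 + 9×13 + 14×10 + 13×18 = 1026.

1026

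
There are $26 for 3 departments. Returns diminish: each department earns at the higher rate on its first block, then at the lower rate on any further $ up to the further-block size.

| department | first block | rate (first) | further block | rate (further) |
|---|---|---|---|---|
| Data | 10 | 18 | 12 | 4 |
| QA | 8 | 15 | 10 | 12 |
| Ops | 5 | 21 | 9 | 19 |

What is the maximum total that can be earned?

486

Order all 6 blocks by rate: Ops/tier1 21 > Ops/tier2 19 > Data/tier1 18 > QA/tier1 15 > QA/tier2 12 > Data/tier2 4.
Ops/tier1 (21): +5 ; 21 left.
Fill Ops tier2 block (9 at 19) ; 12 left.
Fill Data tier1 block (10 at 18) ; 2 left.
QA/tier1: +2 of 8 at 15; pool empty.
Total = 21×5 + 19×9 + 18×10 + 15×2 = 486.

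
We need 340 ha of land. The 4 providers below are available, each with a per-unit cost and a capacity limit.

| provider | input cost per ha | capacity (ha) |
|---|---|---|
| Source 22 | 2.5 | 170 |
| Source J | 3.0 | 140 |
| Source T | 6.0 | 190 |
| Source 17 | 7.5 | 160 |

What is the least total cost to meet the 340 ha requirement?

1025

Cheapest first:
Take 170 from Source 22 at 2.5 → need 170 more.
Source J at 3.0: take all 140 ha → 30 still needed.
Source T (6.0): take the remaining 30 → done.
Source 17: unused.
Cost = 170×2.5 + 140×3.0 + 30×6.0 = 1025.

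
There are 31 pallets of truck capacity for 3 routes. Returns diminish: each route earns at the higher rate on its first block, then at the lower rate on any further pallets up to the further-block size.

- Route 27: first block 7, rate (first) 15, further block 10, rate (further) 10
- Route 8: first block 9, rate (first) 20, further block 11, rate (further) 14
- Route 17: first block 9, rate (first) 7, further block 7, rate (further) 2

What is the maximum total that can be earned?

479

Order all 6 blocks by rate: Route 8/tier1 20 > Route 27/tier1 15 > Route 8/tier2 14 > Route 27/tier2 10 > Route 17/tier1 7 > Route 17/tier2 2.
Route 8/tier1 (20): +9 → 22 left.
Route 27 tier1 at 15: fill all 7 → 15 left.
Fill Route 8 tier2 block (11 at 14) → 4 left.
Route 27/tier2: +4 of 10 at 10; pool empty.
Total = 20×9 + 15×7 + 14×11 + 10×4 = 479.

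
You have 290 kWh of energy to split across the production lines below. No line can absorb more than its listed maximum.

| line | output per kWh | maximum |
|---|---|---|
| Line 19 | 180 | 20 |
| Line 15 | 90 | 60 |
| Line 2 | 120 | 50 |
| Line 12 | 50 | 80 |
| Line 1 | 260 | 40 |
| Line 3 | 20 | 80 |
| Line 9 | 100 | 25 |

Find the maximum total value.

32200

Rank by output per kWh: Line 1 260 > Line 19 180 > Line 2 120 > Line 9 100 > Line 15 90 > Line 12 50 > Line 3 20.
Line 1: +40 to 40 (cap) → 250 left.
Line 19 takes 20 to reach its cap of 20 → 230 left.
Line 2 takes 50 to reach its cap of 50 → 180 left.
Line 9 takes 25 to reach its cap of 25 → 155 left.
Line 15: +60 to 60 (cap) → 95 left.
Line 12: +80 to 80 (cap) → 15 left.
Only 15 left; Line 3 takes them to reach 15.
Total = 180×20 + 90×60 + 120×50 + 50×80 + 260×40 + 20×15 + 100×25 = 32200.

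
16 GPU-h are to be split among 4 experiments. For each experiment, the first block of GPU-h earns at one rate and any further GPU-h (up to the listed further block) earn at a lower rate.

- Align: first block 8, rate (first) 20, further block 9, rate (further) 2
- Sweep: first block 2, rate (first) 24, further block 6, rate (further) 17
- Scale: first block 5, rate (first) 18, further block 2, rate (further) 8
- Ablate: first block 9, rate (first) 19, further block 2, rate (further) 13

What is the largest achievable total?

322

Order all 8 blocks by rate: Sweep/T1 24 > Align/T1 20 > Ablate/T1 19 > Scale/T1 18 > Sweep/T2 17 > Ablate/T2 13 > Scale/T2 8 > Align/T2 2.
Sweep T1 at 24: fill all 2 — 14 left.
Align T1 at 20: fill all 8 — 6 left.
6 remain; put them into Ablate T1 at 19.
Total = 24×2 + 20×8 + 19×6 = 322.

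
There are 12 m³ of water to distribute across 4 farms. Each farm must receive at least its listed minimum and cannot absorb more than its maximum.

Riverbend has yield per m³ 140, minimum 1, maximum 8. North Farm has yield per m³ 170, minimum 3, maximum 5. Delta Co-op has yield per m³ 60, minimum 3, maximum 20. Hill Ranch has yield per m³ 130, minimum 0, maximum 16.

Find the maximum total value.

1590

Meeting every minimum uses 1+3+3+0 = 7 m³, leaving 5.
Highest yield per m³ first: North Farm 170 > Riverbend 140 > Hill Ranch 130 > Delta Co-op 60.
Give North Farm 2 more to hit its cap of 5 ; 3 left.
Riverbend has room for 7 more but only 3 remain, so it gets 4.
Total = 140×4 + 170×5 + 60×3 = 1590.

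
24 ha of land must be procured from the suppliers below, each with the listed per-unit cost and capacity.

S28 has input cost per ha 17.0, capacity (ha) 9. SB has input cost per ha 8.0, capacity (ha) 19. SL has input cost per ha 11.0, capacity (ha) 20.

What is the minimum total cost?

207

Fill from the cheapest supplier first.
Take 19 from SB at 8.0 → need 5 more.
SL at 11.0: take 5 of its 20 → requirement met.
S28: unused.
Cost = 19×8.0 + 5×11.0 = 207.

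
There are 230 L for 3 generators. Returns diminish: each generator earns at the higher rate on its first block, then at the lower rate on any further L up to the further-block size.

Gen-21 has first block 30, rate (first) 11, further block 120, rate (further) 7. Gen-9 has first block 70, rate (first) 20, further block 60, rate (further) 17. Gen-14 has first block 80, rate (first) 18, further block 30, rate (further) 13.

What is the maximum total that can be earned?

Order all 6 blocks by rate: Gen-9/tier1 20 > Gen-14/tier1 18 > Gen-9/tier2 17 > Gen-14/tier2 13 > Gen-21/tier1 11 > Gen-21/tier2 7.
Fill Gen-9 tier1 block (70 at 20) — 160 left.
Fill Gen-14 tier1 block (80 at 18) — 80 left.
Gen-9 tier2 at 17: fill all 60 — 20 left.
20 remain; put them into Gen-14 tier2 at 13.
Total = 20×70 + 18×80 + 17×60 + 13×20 = 4120.

4120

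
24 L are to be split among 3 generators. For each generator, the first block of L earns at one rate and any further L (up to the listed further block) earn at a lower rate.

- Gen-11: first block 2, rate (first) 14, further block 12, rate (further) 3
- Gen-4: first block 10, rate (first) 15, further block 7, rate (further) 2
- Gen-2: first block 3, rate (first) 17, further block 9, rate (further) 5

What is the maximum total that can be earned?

274

Rank every tier by rate: Gen-2/T1 17 > Gen-4/T1 15 > Gen-11/T1 14 > Gen-2/T2 5 > Gen-11/T2 3 > Gen-4/T2 2.
Fill Gen-2 T1 block (3 at 17) → 21 left.
Fill Gen-4 T1 block (10 at 15) → 11 left.
Gen-11/T1 (14): +2 → 9 left.
Gen-2 T2 at 5: fill all 9 → 0 left.
Total = 17×3 + 15×10 + 14×2 + 5×9 = 274.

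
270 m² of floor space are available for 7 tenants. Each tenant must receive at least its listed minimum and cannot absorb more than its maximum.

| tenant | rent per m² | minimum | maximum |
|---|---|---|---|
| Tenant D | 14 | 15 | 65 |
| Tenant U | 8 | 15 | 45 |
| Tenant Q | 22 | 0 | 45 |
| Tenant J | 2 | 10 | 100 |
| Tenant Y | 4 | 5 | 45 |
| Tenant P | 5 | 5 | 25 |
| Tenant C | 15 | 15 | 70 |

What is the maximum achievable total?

3495

Meeting every minimum uses 15+15+0+10+5+5+15 = 65 m², leaving 205.
Rank by rent per m²: Tenant Q 22 > Tenant C 15 > Tenant D 14 > Tenant U 8 > Tenant P 5 > Tenant Y 4 > Tenant J 2.
Tenant Q takes 45 more to reach its cap of 45 — 160 left.
Give Tenant C 55 more to hit its cap of 70 — 105 left.
Tenant D takes 50 more to reach its cap of 65 — 55 left.
Tenant U: +30 to 45 (cap) — 25 left.
Give Tenant P 20 more to hit its cap of 25 — 5 left.
Only 5 left; Tenant Y takes them to reach 10.
Total = 14×65 + 8×45 + 22×45 + 2×10 + 4×10 + 5×25 + 15×70 = 3495.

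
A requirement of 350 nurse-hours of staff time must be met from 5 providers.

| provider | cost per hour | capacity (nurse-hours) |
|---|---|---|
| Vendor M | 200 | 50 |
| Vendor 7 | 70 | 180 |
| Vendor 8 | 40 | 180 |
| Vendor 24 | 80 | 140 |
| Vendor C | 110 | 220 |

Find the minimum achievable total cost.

Use providers in increasing cost order.
Vendor 8 (40): use full 180 — 170 nurse-hours to go.
Vendor 7 at 70: take 170 of its 180 — requirement met.
Vendor 24, Vendor C, Vendor M: unused.
Cost = 180×40 + 170×70 = 19100.

19100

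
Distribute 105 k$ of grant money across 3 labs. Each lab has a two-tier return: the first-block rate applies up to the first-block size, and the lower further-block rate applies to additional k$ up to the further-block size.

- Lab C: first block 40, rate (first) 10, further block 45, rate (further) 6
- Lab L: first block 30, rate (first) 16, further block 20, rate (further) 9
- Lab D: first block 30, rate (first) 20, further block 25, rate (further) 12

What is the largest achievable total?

1580

Order all 6 blocks by rate: Lab D/first 20 > Lab L/first 16 > Lab D/second 12 > Lab C/first 10 > Lab L/second 9 > Lab C/second 6.
Lab D/first (20): +30 — 75 left.
Lab L first at 16: fill all 30 — 45 left.
Lab D second at 12: fill all 25 — 20 left.
Lab C first at 10: only 20 left, fill 20.
Total = 20×30 + 16×30 + 12×25 + 10×20 = 1580.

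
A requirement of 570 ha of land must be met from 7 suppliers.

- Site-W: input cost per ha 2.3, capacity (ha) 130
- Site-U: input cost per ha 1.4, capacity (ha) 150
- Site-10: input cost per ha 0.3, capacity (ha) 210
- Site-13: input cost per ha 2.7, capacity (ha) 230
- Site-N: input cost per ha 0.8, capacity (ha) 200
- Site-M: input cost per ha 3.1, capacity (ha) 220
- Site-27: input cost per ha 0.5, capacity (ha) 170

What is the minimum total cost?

Fill from the cheapest supplier first.
Take 210 from Site-10 at 0.3 ; need 360 more.
Site-27 at 0.5: take all 170 ha ; 190 still needed.
Take 190 from Site-N at 0.8 to finish.
Site-U, Site-W, Site-13, Site-M: unused.
Cost = 210×0.3 + 170×0.5 + 190×0.8 = 300.

300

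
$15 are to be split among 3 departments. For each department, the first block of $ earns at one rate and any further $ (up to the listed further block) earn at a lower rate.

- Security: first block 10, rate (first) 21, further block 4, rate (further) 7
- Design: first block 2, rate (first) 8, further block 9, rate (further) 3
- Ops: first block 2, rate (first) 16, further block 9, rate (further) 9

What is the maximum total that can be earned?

269

Rank every tier by rate: Security/T1 21 > Ops/T1 16 > Ops/T2 9 > Design/T1 8 > Security/T2 7 > Design/T2 3.
Security T1 at 21: fill all 10 ; 5 left.
Ops/T1 (16): +2 ; 3 left.
Ops T2 at 9: only 3 left, fill 3.
Total = 21×10 + 16×2 + 9×3 = 269.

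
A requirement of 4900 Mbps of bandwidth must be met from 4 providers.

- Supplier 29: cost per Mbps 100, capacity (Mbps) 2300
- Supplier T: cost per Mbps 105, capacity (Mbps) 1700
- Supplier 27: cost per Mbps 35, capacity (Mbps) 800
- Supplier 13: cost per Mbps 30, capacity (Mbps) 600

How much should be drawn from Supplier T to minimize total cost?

1200

Cheapest first:
Take 600 from Supplier 13 at 30 — need 4300 more.
Supplier 27 (35): use full 800 — 3500 Mbps to go.
Supplier 29 at 100: take all 2300 Mbps — 1200 still needed.
Supplier T (105): take the remaining 1200 — done.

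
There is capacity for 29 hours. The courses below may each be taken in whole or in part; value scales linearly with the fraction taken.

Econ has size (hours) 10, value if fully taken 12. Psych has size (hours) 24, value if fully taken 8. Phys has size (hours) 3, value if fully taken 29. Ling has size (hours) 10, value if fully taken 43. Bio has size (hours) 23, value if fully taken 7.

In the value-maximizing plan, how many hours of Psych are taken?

6

Sort by value density: Phys 29/3≈9.67, Ling 43/10≈4.3, Econ 12/10≈1.2, Psych 8/24≈0.333, Bio 7/23≈0.304.
Phys: take in full, 3 hours for value 29 — 26 left.
Take all of Ling (10 hours, value 43) — 16 hours left.
Econ: take in full, 10 hours for value 12 — 6 left.
Only 6 hours remain; take 6/24 of Psych for value 8×6/24 = 2.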